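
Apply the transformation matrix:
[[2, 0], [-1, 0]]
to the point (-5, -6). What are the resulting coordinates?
(-10, 5)

Matrix multiplication:
[[2, 0], [-1, 0]] × [-5, -6]ᵀ
= [2×-5 + 0×-6, -1×-5 + 0×-6]ᵀ
= [-10.0000, 5.0000]ᵀ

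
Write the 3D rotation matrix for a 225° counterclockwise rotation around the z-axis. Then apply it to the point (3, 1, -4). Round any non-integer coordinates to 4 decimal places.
R = [[-√2/2, √2/2, 0], [-√2/2, -√2/2, 0], [0, 0, 1]]; R·(3, 1, -4) = (-1.4142, -2.8284, -4.0000)

Rotation matrix for 225° around z-axis:
cos(225°) = -√2/2, sin(225°) = -√2/2
R = [[-√2/2, √2/2, 0], [-√2/2, -√2/2, 0], [0, 0, 1]]
Apply to (3, 1, -4): R·[3, 1, -4]ᵀ = (-1.4142, -2.8284, -4.0000)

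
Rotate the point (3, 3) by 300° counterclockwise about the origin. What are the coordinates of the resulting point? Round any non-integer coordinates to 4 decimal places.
(4.0981, -1.0981)

Rotation matrix R(θ) = [[cos θ, -sin θ], [sin θ, cos θ]]; for θ = 300°:
R = [[1/2, √3/2], [-√3/2, 1/2]]
Result: R × [3, 3]ᵀ = [1/2·3 + (√3/2)·3, -√3/2·3 + (1/2)·3]ᵀ = (4.0981, -1.0981)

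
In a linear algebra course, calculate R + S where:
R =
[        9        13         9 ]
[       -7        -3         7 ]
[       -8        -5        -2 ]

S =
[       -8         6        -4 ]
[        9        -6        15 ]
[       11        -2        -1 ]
R + S =
[        1        19         5 ]
[        2        -9        22 ]
[        3        -7        -3 ]

Matrix addition is elementwise: (R+S)[i][j] = R[i][j] + S[i][j].
  (R+S)[0][0] = (9) + (-8) = 1
  (R+S)[0][1] = (13) + (6) = 19
  (R+S)[0][2] = (9) + (-4) = 5
  (R+S)[1][0] = (-7) + (9) = 2
  (R+S)[1][1] = (-3) + (-6) = -9
  (R+S)[1][2] = (7) + (15) = 22
  (R+S)[2][0] = (-8) + (11) = 3
  (R+S)[2][1] = (-5) + (-2) = -7
  (R+S)[2][2] = (-2) + (-1) = -3
R + S =
[        1        19         5 ]
[        2        -9        22 ]
[        3        -7        -3 ]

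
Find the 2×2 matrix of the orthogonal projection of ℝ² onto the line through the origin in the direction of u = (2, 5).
[[4/29, 10/29], [10/29, 25/29]]

The orthogonal projection onto the line spanned by a nonzero vector u = (a, b) has matrix P = (u uᵀ) / (uᵀ u) = (1/(a² + b²)) · [[a², ab], [ab, b²]].
Here u = (2, 5), so a² + b² = 4 + 25 = 29.
P = (1/29) · [[4, 10], [10, 25]] = [[4/29, 10/29], [10/29, 25/29]].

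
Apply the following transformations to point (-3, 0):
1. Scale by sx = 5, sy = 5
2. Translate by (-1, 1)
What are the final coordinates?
(-16, 1)

Step 1: Scale (-3, 0) by (sx, sy) = (5, 5) → (-15, 0)
Step 2: Translate by (-1, 1) → (-16, 1)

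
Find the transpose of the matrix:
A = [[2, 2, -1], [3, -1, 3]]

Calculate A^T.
[[2, 3], [2, -1], [-1, 3]]

The transpose sends entry (i,j) to (j,i); rows become columns.
Row 0 of A: [2, 2, -1] -> column 0 of A^T.
Row 1 of A: [3, -1, 3] -> column 1 of A^T.
A^T = [[2, 3], [2, -1], [-1, 3]]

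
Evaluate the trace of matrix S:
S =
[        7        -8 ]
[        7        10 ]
tr(S) = 7 + 10 = 17

The trace of a square matrix is the sum of its diagonal entries.
Diagonal entries of S: S[0][0] = 7, S[1][1] = 10.
tr(S) = 7 + 10 = 17.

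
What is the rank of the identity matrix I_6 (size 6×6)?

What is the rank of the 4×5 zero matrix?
rank(I_6) = 6, rank(0) = 0

The identity I_6 has 6 columns that are the standard basis vectors e_1, …, e_6. These are linearly independent, so all 6 columns are pivots and rank(I_6) = 6.
The 4×5 zero matrix has every entry zero, so every row is the zero row and there are no pivots; rank(0) = 0.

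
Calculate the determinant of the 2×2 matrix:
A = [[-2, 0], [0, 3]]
-6

For A = [[a, b], [c, d]], det(A) = a*d - b*c.
det(A) = (-2)*(3) - (0)*(0) = -6 - 0 = -6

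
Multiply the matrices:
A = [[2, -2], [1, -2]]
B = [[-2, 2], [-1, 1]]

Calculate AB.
[[-2, 2], [0, 0]]

Each entry (i,j) of AB = sum over k of A[i][k]*B[k][j].
(AB)[0][0] = (2)*(-2) + (-2)*(-1) = -2
(AB)[0][1] = (2)*(2) + (-2)*(1) = 2
(AB)[1][0] = (1)*(-2) + (-2)*(-1) = 0
(AB)[1][1] = (1)*(2) + (-2)*(1) = 0
AB = [[-2, 2], [0, 0]]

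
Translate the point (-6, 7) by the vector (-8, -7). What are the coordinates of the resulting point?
(-14, 0)

Translation by (-8, -7):
x' = -6 + -8 = -14
y' = 7 + -7 = 0
Homogeneous matrix: [[1, 0, -8], [0, 1, -7], [0, 0, 1]]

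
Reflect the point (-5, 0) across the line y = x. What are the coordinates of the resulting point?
(0, -5)

Reflection across line y = x: (-5, 0) → (0, -5)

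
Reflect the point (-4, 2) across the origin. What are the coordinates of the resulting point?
(4, -2)

Reflection across origin: (-4, 2) → (4, -2)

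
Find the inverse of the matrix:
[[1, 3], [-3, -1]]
[[-1/8, -3/8], [3/8, 1/8]]

For [[a,b],[c,d]], inverse = (1/det)·[[d,-b],[-c,a]]
det = 1·-1 - 3·-3 = 8
Inverse = (1/8)·[[-1, -3], [3, 1]]
        = [[-1/8, -3/8], [3/8, 1/8]]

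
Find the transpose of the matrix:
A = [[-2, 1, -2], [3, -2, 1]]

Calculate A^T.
[[-2, 3], [1, -2], [-2, 1]]

The transpose sends entry (i,j) to (j,i); rows become columns.
Row 0 of A: [-2, 1, -2] -> column 0 of A^T.
Row 1 of A: [3, -2, 1] -> column 1 of A^T.
A^T = [[-2, 3], [1, -2], [-2, 1]]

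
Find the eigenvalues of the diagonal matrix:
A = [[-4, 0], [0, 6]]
λ₁ = -4, λ₂ = 6

The characteristic polynomial of A is det(A - λI) = (-4 - λ)(6 - λ) = 0.
The roots are λ = -4 and λ = 6, so the eigenvalues are the diagonal entries.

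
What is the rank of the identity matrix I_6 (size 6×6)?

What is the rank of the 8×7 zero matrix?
rank(I_6) = 6, rank(0) = 0

The identity I_6 has 6 columns that are the standard basis vectors e_1, …, e_6. These are linearly independent, so all 6 columns are pivots and rank(I_6) = 6.
The 8×7 zero matrix has every entry zero, so every row is the zero row and there are no pivots; rank(0) = 0.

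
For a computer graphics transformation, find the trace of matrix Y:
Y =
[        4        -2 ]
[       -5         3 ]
tr(Y) = 4 + 3 = 7

The trace of a square matrix is the sum of its diagonal entries.
Diagonal entries of Y: Y[0][0] = 4, Y[1][1] = 3.
tr(Y) = 4 + 3 = 7.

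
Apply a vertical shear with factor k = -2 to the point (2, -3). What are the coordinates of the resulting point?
(2, -7)

Shear matrix for vertical shear with factor k = -2:
[[1, 0], [-2, 1]]
Result: (2, -3) → (2, -7)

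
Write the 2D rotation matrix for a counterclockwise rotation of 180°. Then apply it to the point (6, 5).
R = [[-1, 0], [0, -1]]; R·(6, 5) = (-6, -5)

Rotation matrix formula: R(θ) = [[cos θ, -sin θ], [sin θ, cos θ]]
For θ = 180°:
cos(180°) = -1
sin(180°) = 0
R = [[-1, 0], [0, -1]]
Apply to (6, 5): [-1·6 + (0)·5, 0·6 + -1·5] = (-6, -5)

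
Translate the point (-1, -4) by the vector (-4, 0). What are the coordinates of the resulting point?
(-5, -4)

Translation by (-4, 0):
x' = -1 + -4 = -5
y' = -4 + 0 = -4
Homogeneous matrix: [[1, 0, -4], [0, 1, 0], [0, 0, 1]]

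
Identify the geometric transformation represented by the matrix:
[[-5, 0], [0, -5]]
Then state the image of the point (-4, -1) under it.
uniform scaling by factor -5; image of (-4, -1) is (20, 5)

This is a diagonal matrix with equal entries -5, so it scales both axes by the same factor -5.
The matrix [[-5, 0], [0, -5]] represents: uniform scaling by factor -5.
Applying it to (-4, -1): [-5·-4 + 0·-1, 0·-4 + -5·-1] = (20, 5).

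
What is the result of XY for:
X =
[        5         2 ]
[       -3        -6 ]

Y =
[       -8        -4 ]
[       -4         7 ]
XY =
[      -48        -6 ]
[       48       -30 ]

Matrix multiplication: (XY)[i][j] = sum over k of X[i][k] * Y[k][j].
  (XY)[0][0] = (5)*(-8) + (2)*(-4) = -48
  (XY)[0][1] = (5)*(-4) + (2)*(7) = -6
  (XY)[1][0] = (-3)*(-8) + (-6)*(-4) = 48
  (XY)[1][1] = (-3)*(-4) + (-6)*(7) = -30
XY =
[      -48        -6 ]
[       48       -30 ]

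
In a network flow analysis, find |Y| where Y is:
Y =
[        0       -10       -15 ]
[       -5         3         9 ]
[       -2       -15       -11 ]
det(Y) = -485

Expand along row 0 (cofactor expansion): det(Y) = a*(e*i - f*h) - b*(d*i - f*g) + c*(d*h - e*g), where the 3×3 is [[a, b, c], [d, e, f], [g, h, i]].
Minor M_00 = (3)*(-11) - (9)*(-15) = -33 + 135 = 102.
Minor M_01 = (-5)*(-11) - (9)*(-2) = 55 + 18 = 73.
Minor M_02 = (-5)*(-15) - (3)*(-2) = 75 + 6 = 81.
det(Y) = (0)*(102) - (-10)*(73) + (-15)*(81) = 0 + 730 - 1215 = -485.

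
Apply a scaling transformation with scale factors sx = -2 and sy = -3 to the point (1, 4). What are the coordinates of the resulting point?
(-2, -12)

Scaling matrix:
[[-2, 0], [0, -3]]
Result: (1 × -2, 4 × -3) = (-2, -12)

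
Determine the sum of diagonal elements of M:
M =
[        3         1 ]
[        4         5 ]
tr(M) = 3 + 5 = 8

The trace of a square matrix is the sum of its diagonal entries.
Diagonal entries of M: M[0][0] = 3, M[1][1] = 5.
tr(M) = 3 + 5 = 8.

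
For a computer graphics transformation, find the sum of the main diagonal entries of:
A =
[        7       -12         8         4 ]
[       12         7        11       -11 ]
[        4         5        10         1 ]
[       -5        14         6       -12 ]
tr(A) = 7 + 7 + 10 - 12 = 12

The trace of a square matrix is the sum of its diagonal entries.
Diagonal entries of A: A[0][0] = 7, A[1][1] = 7, A[2][2] = 10, A[3][3] = -12.
tr(A) = 7 + 7 + 10 - 12 = 12.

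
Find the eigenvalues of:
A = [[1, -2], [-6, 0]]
λ = -3, 4

Solve det(A - λI) = 0. For a 2×2 matrix this is λ² - (trace)λ + det = 0.
trace(A) = 1 + 0 = 1.
det(A) = (1)*(0) - (-2)*(-6) = 0 - 12 = -12.
Characteristic equation: λ² - (1)λ + (-12) = 0.
Discriminant: (1)² - 4*(-12) = 1 + 48 = 49.
Roots: λ = (1 ± √49) / 2 = -3, 4.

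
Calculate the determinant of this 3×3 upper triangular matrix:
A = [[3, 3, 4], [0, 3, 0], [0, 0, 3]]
27

The determinant of a triangular matrix is the product of its diagonal entries (the off-diagonal entries above the diagonal do not affect it).
det(A) = (3) * (3) * (3) = 27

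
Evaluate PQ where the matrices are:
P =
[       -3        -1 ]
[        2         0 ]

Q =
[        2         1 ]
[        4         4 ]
PQ =
[      -10        -7 ]
[        4         2 ]

Matrix multiplication: (PQ)[i][j] = sum over k of P[i][k] * Q[k][j].
  (PQ)[0][0] = (-3)*(2) + (-1)*(4) = -10
  (PQ)[0][1] = (-3)*(1) + (-1)*(4) = -7
  (PQ)[1][0] = (2)*(2) + (0)*(4) = 4
  (PQ)[1][1] = (2)*(1) + (0)*(4) = 2
PQ =
[      -10        -7 ]
[        4         2 ]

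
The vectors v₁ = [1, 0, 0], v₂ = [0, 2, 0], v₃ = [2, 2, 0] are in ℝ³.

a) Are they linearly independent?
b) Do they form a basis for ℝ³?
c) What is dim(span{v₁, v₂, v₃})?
Not independent, not a basis, dim(span) = 2

Check whether v₃ can be written as a linear combination of v₁ and v₂.
v₃ = (2)·v₁ + (1)·v₂ = [2, 2, 0], so the three vectors are linearly dependent.
Thus they do not form a basis for ℝ³, and dim(span{v₁, v₂, v₃}) = 2 (spanned by v₁ and v₂).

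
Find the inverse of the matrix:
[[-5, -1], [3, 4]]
[[-4/17, -1/17], [3/17, 5/17]]

For [[a,b],[c,d]], inverse = (1/det)·[[d,-b],[-c,a]]
det = -5·4 - -1·3 = -17
Inverse = (1/-17)·[[4, 1], [-3, -5]]
        = [[-4/17, -1/17], [3/17, 5/17]]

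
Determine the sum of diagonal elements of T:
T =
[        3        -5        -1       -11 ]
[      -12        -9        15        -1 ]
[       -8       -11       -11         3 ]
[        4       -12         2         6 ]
tr(T) = 3 - 9 - 11 + 6 = -11

The trace of a square matrix is the sum of its diagonal entries.
Diagonal entries of T: T[0][0] = 3, T[1][1] = -9, T[2][2] = -11, T[3][3] = 6.
tr(T) = 3 - 9 - 11 + 6 = -11.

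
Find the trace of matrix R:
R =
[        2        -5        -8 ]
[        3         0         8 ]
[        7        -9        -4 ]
tr(R) = 2 + 0 - 4 = -2

The trace of a square matrix is the sum of its diagonal entries.
Diagonal entries of R: R[0][0] = 2, R[1][1] = 0, R[2][2] = -4.
tr(R) = 2 + 0 - 4 = -2.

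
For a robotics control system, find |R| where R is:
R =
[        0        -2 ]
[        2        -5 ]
det(R) = 4

For a 2×2 matrix [[a, b], [c, d]], det = a*d - b*c.
det(R) = (0)*(-5) - (-2)*(2) = 0 + 4 = 4.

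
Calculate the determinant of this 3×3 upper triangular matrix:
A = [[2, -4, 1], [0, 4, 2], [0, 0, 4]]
32

The determinant of a triangular matrix is the product of its diagonal entries (the off-diagonal entries above the diagonal do not affect it).
det(A) = (2) * (4) * (4) = 32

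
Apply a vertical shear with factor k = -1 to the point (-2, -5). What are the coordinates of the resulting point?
(-2, -3)

Shear matrix for vertical shear with factor k = -1:
[[1, 0], [-1, 1]]
Result: (-2, -5) → (-2, -3)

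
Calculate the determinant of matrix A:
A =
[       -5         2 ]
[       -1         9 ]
det(A) = -43

For a 2×2 matrix [[a, b], [c, d]], det = a*d - b*c.
det(A) = (-5)*(9) - (2)*(-1) = -45 + 2 = -43.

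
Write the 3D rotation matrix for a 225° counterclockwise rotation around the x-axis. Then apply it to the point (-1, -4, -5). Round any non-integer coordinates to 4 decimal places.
R = [[1, 0, 0], [0, -√2/2, √2/2], [0, -√2/2, -√2/2]]; R·(-1, -4, -5) = (-1.0000, -0.7071, 6.3640)

Rotation matrix for 225° around x-axis:
cos(225°) = -√2/2, sin(225°) = -√2/2
R = [[1, 0, 0], [0, -√2/2, √2/2], [0, -√2/2, -√2/2]]
Apply to (-1, -4, -5): R·[-1, -4, -5]ᵀ = (-1.0000, -0.7071, 6.3640)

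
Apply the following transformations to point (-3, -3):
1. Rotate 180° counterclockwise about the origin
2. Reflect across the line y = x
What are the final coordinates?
(3, 3)

Step 1: Rotate 180° → (3, 3)
Step 2: Reflect across the line y = x → (3, 3)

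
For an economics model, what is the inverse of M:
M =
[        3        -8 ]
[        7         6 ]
det(M) = 74
M⁻¹ =
[     3/37      4/37 ]
[    -7/74      3/74 ]

For a 2×2 matrix M = [[a, b], [c, d]] with det(M) ≠ 0, M⁻¹ = (1/det(M)) * [[d, -b], [-c, a]].
det(M) = (3)*(6) - (-8)*(7) = 18 + 56 = 74.
M⁻¹ = (1/74) * [[6, 8], [-7, 3]].
Dividing each entry by 74 and reducing:
M⁻¹ =
[     3/37      4/37 ]
[    -7/74      3/74 ]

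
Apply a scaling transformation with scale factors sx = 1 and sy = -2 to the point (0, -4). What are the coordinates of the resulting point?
(0, 8)

Scaling matrix:
[[1, 0], [0, -2]]
Result: (0 × 1, -4 × -2) = (0, 8)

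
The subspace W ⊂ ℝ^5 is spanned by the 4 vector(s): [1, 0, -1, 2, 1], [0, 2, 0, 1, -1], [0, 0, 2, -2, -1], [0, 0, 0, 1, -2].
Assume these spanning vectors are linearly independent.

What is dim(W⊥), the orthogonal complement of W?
dim(W⊥) = 1

For any subspace W of ℝ^n, dim(W) + dim(W⊥) = n (the whole-space dimension).
Here the given 4 vectors are linearly independent, so dim(W) = 4.
Thus dim(W⊥) = n - dim(W) = 5 - 4 = 1.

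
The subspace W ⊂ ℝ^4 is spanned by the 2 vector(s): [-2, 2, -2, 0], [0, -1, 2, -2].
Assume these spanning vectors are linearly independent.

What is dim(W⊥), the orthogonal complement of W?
dim(W⊥) = 2

For any subspace W of ℝ^n, dim(W) + dim(W⊥) = n (the whole-space dimension).
Here the given 2 vectors are linearly independent, so dim(W) = 2.
Thus dim(W⊥) = n - dim(W) = 4 - 2 = 2.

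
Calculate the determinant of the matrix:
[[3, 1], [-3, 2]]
9

For a 2×2 matrix [[a, b], [c, d]], det = ad - bc
det = (3)(2) - (1)(-3) = 6 - -3 = 9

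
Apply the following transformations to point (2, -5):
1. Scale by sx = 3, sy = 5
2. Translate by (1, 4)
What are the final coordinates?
(7, -21)

Step 1: Scale (2, -5) by (sx, sy) = (3, 5) → (6, -25)
Step 2: Translate by (1, 4) → (7, -21)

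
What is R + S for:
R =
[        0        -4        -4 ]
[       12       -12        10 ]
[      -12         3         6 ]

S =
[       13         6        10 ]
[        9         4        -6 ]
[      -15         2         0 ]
R + S =
[       13         2         6 ]
[       21        -8         4 ]
[      -27         5         6 ]

Matrix addition is elementwise: (R+S)[i][j] = R[i][j] + S[i][j].
  (R+S)[0][0] = (0) + (13) = 13
  (R+S)[0][1] = (-4) + (6) = 2
  (R+S)[0][2] = (-4) + (10) = 6
  (R+S)[1][0] = (12) + (9) = 21
  (R+S)[1][1] = (-12) + (4) = -8
  (R+S)[1][2] = (10) + (-6) = 4
  (R+S)[2][0] = (-12) + (-15) = -27
  (R+S)[2][1] = (3) + (2) = 5
  (R+S)[2][2] = (6) + (0) = 6
R + S =
[       13         2         6 ]
[       21        -8         4 ]
[      -27         5         6 ]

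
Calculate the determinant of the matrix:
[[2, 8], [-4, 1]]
34

For a 2×2 matrix [[a, b], [c, d]], det = ad - bc
det = (2)(1) - (8)(-4) = 2 - -32 = 34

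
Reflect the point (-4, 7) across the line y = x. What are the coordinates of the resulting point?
(7, -4)

Reflection across line y = x: (-4, 7) → (7, -4)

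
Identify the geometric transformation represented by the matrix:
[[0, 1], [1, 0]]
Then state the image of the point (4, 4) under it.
reflection across the line y = x; image of (4, 4) is (4, 4)

This is a symmetric orthogonal matrix with determinant -1, which characterizes a reflection in ℝ².
The matrix [[0, 1], [1, 0]] represents: reflection across the line y = x.
Applying it to (4, 4): [0·4 + 1·4, 1·4 + 0·4] = (4, 4).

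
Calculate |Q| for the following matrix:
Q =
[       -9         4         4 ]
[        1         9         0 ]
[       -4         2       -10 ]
det(Q) = 1002

Expand along row 0 (cofactor expansion): det(Q) = a*(e*i - f*h) - b*(d*i - f*g) + c*(d*h - e*g), where the 3×3 is [[a, b, c], [d, e, f], [g, h, i]].
Minor M_00 = (9)*(-10) - (0)*(2) = -90 - 0 = -90.
Minor M_01 = (1)*(-10) - (0)*(-4) = -10 - 0 = -10.
Minor M_02 = (1)*(2) - (9)*(-4) = 2 + 36 = 38.
det(Q) = (-9)*(-90) - (4)*(-10) + (4)*(38) = 810 + 40 + 152 = 1002.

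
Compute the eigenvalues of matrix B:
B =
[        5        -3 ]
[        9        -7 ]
λ = -4, 2

Solve det(B - λI) = 0. For a 2×2 matrix the characteristic equation is λ² - (trace)λ + det = 0.
trace(B) = a + d = 5 - 7 = -2.
det(B) = a*d - b*c = (5)*(-7) - (-3)*(9) = -35 + 27 = -8.
Characteristic equation: λ² - (-2)λ + (-8) = 0.
Discriminant = (-2)² - 4*(-8) = 4 + 32 = 36.
λ = (-2 ± √36) / 2 = (-2 ± 6) / 2 = -4, 2.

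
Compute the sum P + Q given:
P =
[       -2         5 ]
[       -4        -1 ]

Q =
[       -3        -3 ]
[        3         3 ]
P + Q =
[       -5         2 ]
[       -1         2 ]

Matrix addition is elementwise: (P+Q)[i][j] = P[i][j] + Q[i][j].
  (P+Q)[0][0] = (-2) + (-3) = -5
  (P+Q)[0][1] = (5) + (-3) = 2
  (P+Q)[1][0] = (-4) + (3) = -1
  (P+Q)[1][1] = (-1) + (3) = 2
P + Q =
[       -5         2 ]
[       -1         2 ]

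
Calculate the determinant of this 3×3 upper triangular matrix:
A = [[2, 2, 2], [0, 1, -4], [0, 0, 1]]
2

The determinant of a triangular matrix is the product of its diagonal entries (the off-diagonal entries above the diagonal do not affect it).
det(A) = (2) * (1) * (1) = 2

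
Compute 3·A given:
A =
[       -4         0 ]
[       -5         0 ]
3A =
[      -12         0 ]
[      -15         0 ]

Scalar multiplication is elementwise: (3A)[i][j] = 3 * A[i][j].
  (3A)[0][0] = 3 * (-4) = -12
  (3A)[0][1] = 3 * (0) = 0
  (3A)[1][0] = 3 * (-5) = -15
  (3A)[1][1] = 3 * (0) = 0
3A =
[      -12         0 ]
[      -15         0 ]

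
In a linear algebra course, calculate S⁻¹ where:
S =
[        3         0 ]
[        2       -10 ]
det(S) = -30
S⁻¹ =
[      1/3         0 ]
[     1/15     -1/10 ]

For a 2×2 matrix S = [[a, b], [c, d]] with det(S) ≠ 0, S⁻¹ = (1/det(S)) * [[d, -b], [-c, a]].
det(S) = (3)*(-10) - (0)*(2) = -30 - 0 = -30.
S⁻¹ = (1/-30) * [[-10, 0], [-2, 3]].
Dividing each entry by -30 and reducing:
S⁻¹ =
[      1/3         0 ]
[     1/15     -1/10 ]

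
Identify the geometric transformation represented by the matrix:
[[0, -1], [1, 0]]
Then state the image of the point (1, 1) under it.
rotation by 90° counterclockwise; image of (1, 1) is (-1, 1)

This matches the form [[cos θ, -sin θ], [sin θ, cos θ]] of a rotation matrix; reading off cos θ and sin θ gives the angle.
The matrix [[0, -1], [1, 0]] represents: rotation by 90° counterclockwise.
Applying it to (1, 1): [0·1 + -1·1, 1·1 + 0·1] = (-1, 1).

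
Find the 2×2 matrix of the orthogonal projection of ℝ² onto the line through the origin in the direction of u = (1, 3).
[[1/10, 3/10], [3/10, 9/10]]

The orthogonal projection onto the line spanned by a nonzero vector u = (a, b) has matrix P = (u uᵀ) / (uᵀ u) = (1/(a² + b²)) · [[a², ab], [ab, b²]].
Here u = (1, 3), so a² + b² = 1 + 9 = 10.
P = (1/10) · [[1, 3], [3, 9]] = [[1/10, 3/10], [3/10, 9/10]].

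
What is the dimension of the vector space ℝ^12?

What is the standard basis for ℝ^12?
Dimension = 12; standard basis = {e_1, e_2, e_3, …, e_12}

ℝ^12 is the space of 12-tuples of real numbers; its dimension is 12.
The standard basis consists of 12 vectors: e_1, e_2, e_3, …, e_12, where e_i is the vector with 1 in position i and 0 elsewhere.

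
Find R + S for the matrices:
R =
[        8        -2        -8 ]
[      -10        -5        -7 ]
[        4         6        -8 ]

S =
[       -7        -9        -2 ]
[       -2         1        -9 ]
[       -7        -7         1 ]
R + S =
[        1       -11       -10 ]
[      -12        -4       -16 ]
[       -3        -1        -7 ]

Matrix addition is elementwise: (R+S)[i][j] = R[i][j] + S[i][j].
  (R+S)[0][0] = (8) + (-7) = 1
  (R+S)[0][1] = (-2) + (-9) = -11
  (R+S)[0][2] = (-8) + (-2) = -10
  (R+S)[1][0] = (-10) + (-2) = -12
  (R+S)[1][1] = (-5) + (1) = -4
  (R+S)[1][2] = (-7) + (-9) = -16
  (R+S)[2][0] = (4) + (-7) = -3
  (R+S)[2][1] = (6) + (-7) = -1
  (R+S)[2][2] = (-8) + (1) = -7
R + S =
[        1       -11       -10 ]
[      -12        -4       -16 ]
[       -3        -1        -7 ]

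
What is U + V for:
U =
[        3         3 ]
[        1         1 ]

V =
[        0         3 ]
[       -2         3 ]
U + V =
[        3         6 ]
[       -1         4 ]

Matrix addition is elementwise: (U+V)[i][j] = U[i][j] + V[i][j].
  (U+V)[0][0] = (3) + (0) = 3
  (U+V)[0][1] = (3) + (3) = 6
  (U+V)[1][0] = (1) + (-2) = -1
  (U+V)[1][1] = (1) + (3) = 4
U + V =
[        3         6 ]
[       -1         4 ]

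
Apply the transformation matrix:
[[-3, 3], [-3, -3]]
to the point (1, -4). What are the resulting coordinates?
(-15, 9)

Matrix multiplication:
[[-3, 3], [-3, -3]] × [1, -4]ᵀ
= [-3×1 + 3×-4, -3×1 + -3×-4]ᵀ
= [-15.0000, 9.0000]ᵀ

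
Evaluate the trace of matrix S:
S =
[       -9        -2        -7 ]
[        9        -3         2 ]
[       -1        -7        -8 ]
tr(S) = -9 - 3 - 8 = -20

The trace of a square matrix is the sum of its diagonal entries.
Diagonal entries of S: S[0][0] = -9, S[1][1] = -3, S[2][2] = -8.
tr(S) = -9 - 3 - 8 = -20.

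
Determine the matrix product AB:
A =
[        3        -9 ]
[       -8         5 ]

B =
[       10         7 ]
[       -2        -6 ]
AB =
[       48        75 ]
[      -90       -86 ]

Matrix multiplication: (AB)[i][j] = sum over k of A[i][k] * B[k][j].
  (AB)[0][0] = (3)*(10) + (-9)*(-2) = 48
  (AB)[0][1] = (3)*(7) + (-9)*(-6) = 75
  (AB)[1][0] = (-8)*(10) + (5)*(-2) = -90
  (AB)[1][1] = (-8)*(7) + (5)*(-6) = -86
AB =
[       48        75 ]
[      -90       -86 ]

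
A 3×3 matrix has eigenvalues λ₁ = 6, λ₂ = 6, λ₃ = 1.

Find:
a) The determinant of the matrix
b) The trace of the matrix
det = 36, trace = 13

Two standard eigenvalue identities:
- det(A) equals the product of the eigenvalues (counted with multiplicity).
- trace(A) equals the sum of the eigenvalues.
det(A) = (6)*(6)*(1) = 36.
trace(A) = 6 + 6 + 1 = 13.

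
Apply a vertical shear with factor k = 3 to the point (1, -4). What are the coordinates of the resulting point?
(1, -1)

Shear matrix for vertical shear with factor k = 3:
[[1, 0], [3, 1]]
Result: (1, -4) → (1, -1)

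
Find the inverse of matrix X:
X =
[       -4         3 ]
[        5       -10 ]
det(X) = 25
X⁻¹ =
[     -2/5     -3/25 ]
[     -1/5     -4/25 ]

For a 2×2 matrix X = [[a, b], [c, d]] with det(X) ≠ 0, X⁻¹ = (1/det(X)) * [[d, -b], [-c, a]].
det(X) = (-4)*(-10) - (3)*(5) = 40 - 15 = 25.
X⁻¹ = (1/25) * [[-10, -3], [-5, -4]].
Dividing each entry by 25 and reducing:
X⁻¹ =
[     -2/5     -3/25 ]
[     -1/5     -4/25 ]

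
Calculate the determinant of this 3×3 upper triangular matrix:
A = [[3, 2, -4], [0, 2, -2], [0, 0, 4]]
24

The determinant of a triangular matrix is the product of its diagonal entries (the off-diagonal entries above the diagonal do not affect it).
det(A) = (3) * (2) * (4) = 24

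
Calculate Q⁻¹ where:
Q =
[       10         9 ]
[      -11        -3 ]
det(Q) = 69
Q⁻¹ =
[    -1/23     -3/23 ]
[    11/69     10/69 ]

For a 2×2 matrix Q = [[a, b], [c, d]] with det(Q) ≠ 0, Q⁻¹ = (1/det(Q)) * [[d, -b], [-c, a]].
det(Q) = (10)*(-3) - (9)*(-11) = -30 + 99 = 69.
Q⁻¹ = (1/69) * [[-3, -9], [11, 10]].
Dividing each entry by 69 and reducing:
Q⁻¹ =
[    -1/23     -3/23 ]
[    11/69     10/69 ]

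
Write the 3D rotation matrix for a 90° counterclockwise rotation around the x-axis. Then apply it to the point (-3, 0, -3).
R = [[1, 0, 0], [0, 0, -1], [0, 1, 0]]; R·(-3, 0, -3) = (-3, 3, 0)

Rotation matrix for 90° around x-axis:
cos(90°) = 0, sin(90°) = 1
R = [[1, 0, 0], [0, 0, -1], [0, 1, 0]]
Apply to (-3, 0, -3): R·[-3, 0, -3]ᵀ = (-3, 3, 0)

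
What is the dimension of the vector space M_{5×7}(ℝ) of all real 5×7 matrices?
Dimension = 35

A real 5×7 matrix is determined by its 5·7 = 35 independent entries.
A standard basis is {E_ij : 1 ≤ i ≤ 5, 1 ≤ j ≤ 7}, where E_ij has a 1 in position (i, j) and 0 elsewhere — there are 35 such matrices, and they are linearly independent and span M_{5×7}(ℝ).
Therefore dim(M_{5×7}(ℝ)) = 35.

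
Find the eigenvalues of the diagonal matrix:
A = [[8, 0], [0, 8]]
λ₁ = 8, λ₂ = 8

The characteristic polynomial of A is det(A - λI) = (8 - λ)(8 - λ) = 0.
The roots are λ = 8 and λ = 8, so the eigenvalues are the diagonal entries.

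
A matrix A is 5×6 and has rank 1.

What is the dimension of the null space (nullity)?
5

The rank-nullity theorem for an m×n matrix states:
rank(A) + nullity(A) = n (the number of columns).
Here n = 6 and rank(A) = 1, so nullity(A) = 6 - 1 = 5.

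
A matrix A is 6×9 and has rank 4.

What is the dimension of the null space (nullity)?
5

The rank-nullity theorem for an m×n matrix states:
rank(A) + nullity(A) = n (the number of columns).
Here n = 9 and rank(A) = 4, so nullity(A) = 9 - 4 = 5.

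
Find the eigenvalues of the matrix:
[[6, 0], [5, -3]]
λ = -3 and λ = 6

Characteristic equation: det(A - λI) = 0
λ² - (trace)λ + (det) = 0
λ² - (3)λ + (-18) = 0
λ² - 3λ - 18 = 0
Solving: λ = -3, 6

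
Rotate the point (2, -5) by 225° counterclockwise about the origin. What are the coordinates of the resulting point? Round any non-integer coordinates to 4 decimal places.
(-4.9497, 2.1213)

Rotation matrix R(θ) = [[cos θ, -sin θ], [sin θ, cos θ]]; for θ = 225°:
R = [[-√2/2, √2/2], [-√2/2, -√2/2]]
Result: R × [2, -5]ᵀ = [-√2/2·2 + (√2/2)·-5, -√2/2·2 + (-√2/2)·-5]ᵀ = (-4.9497, 2.1213)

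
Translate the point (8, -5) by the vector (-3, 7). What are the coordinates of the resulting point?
(5, 2)

Translation by (-3, 7):
x' = 8 + -3 = 5
y' = -5 + 7 = 2
Homogeneous matrix: [[1, 0, -3], [0, 1, 7], [0, 0, 1]]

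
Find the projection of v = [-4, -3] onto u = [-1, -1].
[-7/2, -7/2]

The projection of v onto u is proj_u(v) = ((v·u) / (u·u)) · u.
v·u = (-4)*(-1) + (-3)*(-1) = 7.
u·u = (-1)*(-1) + (-1)*(-1) = 2.
coefficient = 7 / 2 = 7/2.
proj_u(v) = 7/2 · [-1, -1] = [-7/2, -7/2].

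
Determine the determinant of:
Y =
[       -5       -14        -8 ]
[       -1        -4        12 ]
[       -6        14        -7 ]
det(Y) = 2110

Expand along row 0 (cofactor expansion): det(Y) = a*(e*i - f*h) - b*(d*i - f*g) + c*(d*h - e*g), where the 3×3 is [[a, b, c], [d, e, f], [g, h, i]].
Minor M_00 = (-4)*(-7) - (12)*(14) = 28 - 168 = -140.
Minor M_01 = (-1)*(-7) - (12)*(-6) = 7 + 72 = 79.
Minor M_02 = (-1)*(14) - (-4)*(-6) = -14 - 24 = -38.
det(Y) = (-5)*(-140) - (-14)*(79) + (-8)*(-38) = 700 + 1106 + 304 = 2110.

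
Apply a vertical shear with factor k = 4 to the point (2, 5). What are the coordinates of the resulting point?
(2, 13)

Shear matrix for vertical shear with factor k = 4:
[[1, 0], [4, 1]]
Result: (2, 5) → (2, 13)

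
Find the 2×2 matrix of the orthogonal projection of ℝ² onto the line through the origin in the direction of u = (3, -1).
[[9/10, -3/10], [-3/10, 1/10]]

The orthogonal projection onto the line spanned by a nonzero vector u = (a, b) has matrix P = (u uᵀ) / (uᵀ u) = (1/(a² + b²)) · [[a², ab], [ab, b²]].
Here u = (3, -1), so a² + b² = 9 + 1 = 10.
P = (1/10) · [[9, -3], [-3, 1]] = [[9/10, -3/10], [-3/10, 1/10]].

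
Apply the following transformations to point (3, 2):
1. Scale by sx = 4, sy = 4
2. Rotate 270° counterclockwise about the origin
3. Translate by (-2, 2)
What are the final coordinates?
(6, -10)

Step 1: Scale → (12, 8)
Step 2: Rotate 270° → (8, -12)
Step 3: Translate → (6, -10)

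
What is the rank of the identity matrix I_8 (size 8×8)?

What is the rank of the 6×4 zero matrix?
rank(I_8) = 8, rank(0) = 0

The identity I_8 has 8 columns that are the standard basis vectors e_1, …, e_8. These are linearly independent, so all 8 columns are pivots and rank(I_8) = 8.
The 6×4 zero matrix has every entry zero, so every row is the zero row and there are no pivots; rank(0) = 0.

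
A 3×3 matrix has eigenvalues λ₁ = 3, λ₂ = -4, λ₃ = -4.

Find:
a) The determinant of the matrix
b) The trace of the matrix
det = 48, trace = -5

Two standard eigenvalue identities:
- det(A) equals the product of the eigenvalues (counted with multiplicity).
- trace(A) equals the sum of the eigenvalues.
det(A) = (3)*(-4)*(-4) = 48.
trace(A) = 3 - 4 - 4 = -5.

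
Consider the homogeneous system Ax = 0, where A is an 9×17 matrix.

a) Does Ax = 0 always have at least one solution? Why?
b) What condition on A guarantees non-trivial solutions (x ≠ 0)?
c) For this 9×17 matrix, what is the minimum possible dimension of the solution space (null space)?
a) Yes, x = 0 is always a solution. b) When A has linearly dependent columns (rank < n). c) Minimum nullity = 8.

a) x = 0 satisfies A·0 = 0, so the zero vector is always a solution.
b) Non-trivial solutions exist iff the columns of A are linearly dependent, equivalently rank(A) < n (the number of columns).
c) By rank-nullity, rank(A) + nullity(A) = n = 17. Since A has only 9 rows, rank(A) ≤ 9, so nullity(A) ≥ 17 - 9 = 8.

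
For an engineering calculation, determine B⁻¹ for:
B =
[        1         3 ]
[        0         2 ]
det(B) = 2
B⁻¹ =
[        1      -3/2 ]
[        0       1/2 ]

For a 2×2 matrix B = [[a, b], [c, d]] with det(B) ≠ 0, B⁻¹ = (1/det(B)) * [[d, -b], [-c, a]].
det(B) = (1)*(2) - (3)*(0) = 2 - 0 = 2.
B⁻¹ = (1/2) * [[2, -3], [0, 1]].
Dividing each entry by 2 and reducing:
B⁻¹ =
[        1      -3/2 ]
[        0       1/2 ]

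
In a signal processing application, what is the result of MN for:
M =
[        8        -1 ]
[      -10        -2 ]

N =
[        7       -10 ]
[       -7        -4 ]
MN =
[       63       -76 ]
[      -56       108 ]

Matrix multiplication: (MN)[i][j] = sum over k of M[i][k] * N[k][j].
  (MN)[0][0] = (8)*(7) + (-1)*(-7) = 63
  (MN)[0][1] = (8)*(-10) + (-1)*(-4) = -76
  (MN)[1][0] = (-10)*(7) + (-2)*(-7) = -56
  (MN)[1][1] = (-10)*(-10) + (-2)*(-4) = 108
MN =
[       63       -76 ]
[      -56       108 ]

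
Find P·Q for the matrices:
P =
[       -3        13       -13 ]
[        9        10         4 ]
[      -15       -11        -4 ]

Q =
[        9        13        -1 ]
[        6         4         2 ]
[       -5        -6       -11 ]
PQ =
[      116        91       172 ]
[      121       133       -33 ]
[     -181      -215        37 ]

Matrix multiplication: (PQ)[i][j] = sum over k of P[i][k] * Q[k][j].
  (PQ)[0][0] = (-3)*(9) + (13)*(6) + (-13)*(-5) = 116
  (PQ)[0][1] = (-3)*(13) + (13)*(4) + (-13)*(-6) = 91
  (PQ)[0][2] = (-3)*(-1) + (13)*(2) + (-13)*(-11) = 172
  (PQ)[1][0] = (9)*(9) + (10)*(6) + (4)*(-5) = 121
  (PQ)[1][1] = (9)*(13) + (10)*(4) + (4)*(-6) = 133
  (PQ)[1][2] = (9)*(-1) + (10)*(2) + (4)*(-11) = -33
  (PQ)[2][0] = (-15)*(9) + (-11)*(6) + (-4)*(-5) = -181
  (PQ)[2][1] = (-15)*(13) + (-11)*(4) + (-4)*(-6) = -215
  (PQ)[2][2] = (-15)*(-1) + (-11)*(2) + (-4)*(-11) = 37
PQ =
[      116        91       172 ]
[      121       133       -33 ]
[     -181      -215        37 ]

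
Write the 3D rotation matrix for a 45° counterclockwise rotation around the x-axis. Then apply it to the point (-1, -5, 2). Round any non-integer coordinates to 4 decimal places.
R = [[1, 0, 0], [0, √2/2, -√2/2], [0, √2/2, √2/2]]; R·(-1, -5, 2) = (-1.0000, -4.9497, -2.1213)

Rotation matrix for 45° around x-axis:
cos(45°) = √2/2, sin(45°) = √2/2
R = [[1, 0, 0], [0, √2/2, -√2/2], [0, √2/2, √2/2]]
Apply to (-1, -5, 2): R·[-1, -5, 2]ᵀ = (-1.0000, -4.9497, -2.1213)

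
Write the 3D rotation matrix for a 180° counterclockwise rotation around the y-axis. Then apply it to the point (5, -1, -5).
R = [[-1, 0, 0], [0, 1, 0], [0, 0, -1]]; R·(5, -1, -5) = (-5, -1, 5)

Rotation matrix for 180° around y-axis:
cos(180°) = -1, sin(180°) = 0
R = [[-1, 0, 0], [0, 1, 0], [0, 0, -1]]
Apply to (5, -1, -5): R·[5, -1, -5]ᵀ = (-5, -1, 5)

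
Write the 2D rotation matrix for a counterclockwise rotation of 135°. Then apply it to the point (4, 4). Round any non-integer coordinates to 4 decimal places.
R = [[-√2/2, -√2/2], [√2/2, -√2/2]]; R·(4, 4) = (-5.6569, 0.0000)

Rotation matrix formula: R(θ) = [[cos θ, -sin θ], [sin θ, cos θ]]
For θ = 135°:
cos(135°) = -√2/2
sin(135°) = √2/2
R = [[-√2/2, -√2/2], [√2/2, -√2/2]]
Apply to (4, 4): [-√2/2·4 + (-√2/2)·4, √2/2·4 + -√2/2·4] = (-5.6569, 0.0000)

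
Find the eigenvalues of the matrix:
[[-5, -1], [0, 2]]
λ = -5 and λ = 2

Characteristic equation: det(A - λI) = 0
λ² - (trace)λ + (det) = 0
λ² - (-3)λ + (-10) = 0
λ² + 3λ - 10 = 0
Solving: λ = -5, 2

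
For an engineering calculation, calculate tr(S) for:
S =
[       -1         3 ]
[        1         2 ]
tr(S) = -1 + 2 = 1

The trace of a square matrix is the sum of its diagonal entries.
Diagonal entries of S: S[0][0] = -1, S[1][1] = 2.
tr(S) = -1 + 2 = 1.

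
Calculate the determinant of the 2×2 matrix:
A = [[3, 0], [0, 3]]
9

For A = [[a, b], [c, d]], det(A) = a*d - b*c.
det(A) = (3)*(3) - (0)*(0) = 9 - 0 = 9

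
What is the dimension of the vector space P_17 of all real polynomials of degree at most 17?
Dimension = 18

A polynomial of degree at most 17 can be written as a₀ + a₁x + a₂x² + … + a_17x^17, with 18 free coefficients a₀, …, a_17.
The set {1, x, x², …, x^17} is a basis: it spans P_17 (every such polynomial is a linear combination of these) and is linearly independent (a polynomial is zero iff all its coefficients are zero).
Therefore dim(P_17) = 17 + 1 = 18.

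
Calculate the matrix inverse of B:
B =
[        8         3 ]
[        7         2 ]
det(B) = -5
B⁻¹ =
[     -2/5       3/5 ]
[      7/5      -8/5 ]

For a 2×2 matrix B = [[a, b], [c, d]] with det(B) ≠ 0, B⁻¹ = (1/det(B)) * [[d, -b], [-c, a]].
det(B) = (8)*(2) - (3)*(7) = 16 - 21 = -5.
B⁻¹ = (1/-5) * [[2, -3], [-7, 8]].
Dividing each entry by -5 and reducing:
B⁻¹ =
[     -2/5       3/5 ]
[      7/5      -8/5 ]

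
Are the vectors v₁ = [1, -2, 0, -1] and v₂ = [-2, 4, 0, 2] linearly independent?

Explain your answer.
No, linearly dependent (v₂ = -2·v₁)

Check whether there is a scalar k with v₂ = k·v₁.
Comparing components, k = -2 satisfies -2·[1, -2, 0, -1] = [-2, 4, 0, 2].
Since v₂ is a scalar multiple of v₁, the two vectors are linearly dependent.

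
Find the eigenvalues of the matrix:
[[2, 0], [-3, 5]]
λ = 2 and λ = 5

Characteristic equation: det(A - λI) = 0
λ² - (trace)λ + (det) = 0
λ² - (7)λ + (10) = 0
λ² - 7λ + 10 = 0
Solving: λ = 2, 5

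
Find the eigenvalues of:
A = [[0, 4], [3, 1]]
λ = -3, 4

Solve det(A - λI) = 0. For a 2×2 matrix this is λ² - (trace)λ + det = 0.
trace(A) = 0 + 1 = 1.
det(A) = (0)*(1) - (4)*(3) = 0 - 12 = -12.
Characteristic equation: λ² - (1)λ + (-12) = 0.
Discriminant: (1)² - 4*(-12) = 1 + 48 = 49.
Roots: λ = (1 ± √49) / 2 = -3, 4.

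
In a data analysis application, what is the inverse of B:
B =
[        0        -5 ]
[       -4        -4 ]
det(B) = -20
B⁻¹ =
[      1/5      -1/4 ]
[     -1/5         0 ]

For a 2×2 matrix B = [[a, b], [c, d]] with det(B) ≠ 0, B⁻¹ = (1/det(B)) * [[d, -b], [-c, a]].
det(B) = (0)*(-4) - (-5)*(-4) = 0 - 20 = -20.
B⁻¹ = (1/-20) * [[-4, 5], [4, 0]].
Dividing each entry by -20 and reducing:
B⁻¹ =
[      1/5      -1/4 ]
[     -1/5         0 ]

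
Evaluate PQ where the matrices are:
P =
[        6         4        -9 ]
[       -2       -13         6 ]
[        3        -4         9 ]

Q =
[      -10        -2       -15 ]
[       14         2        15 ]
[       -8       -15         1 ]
PQ =
[       68       131       -39 ]
[     -210      -112      -159 ]
[     -158      -149       -96 ]

Matrix multiplication: (PQ)[i][j] = sum over k of P[i][k] * Q[k][j].
  (PQ)[0][0] = (6)*(-10) + (4)*(14) + (-9)*(-8) = 68
  (PQ)[0][1] = (6)*(-2) + (4)*(2) + (-9)*(-15) = 131
  (PQ)[0][2] = (6)*(-15) + (4)*(15) + (-9)*(1) = -39
  (PQ)[1][0] = (-2)*(-10) + (-13)*(14) + (6)*(-8) = -210
  (PQ)[1][1] = (-2)*(-2) + (-13)*(2) + (6)*(-15) = -112
  (PQ)[1][2] = (-2)*(-15) + (-13)*(15) + (6)*(1) = -159
  (PQ)[2][0] = (3)*(-10) + (-4)*(14) + (9)*(-8) = -158
  (PQ)[2][1] = (3)*(-2) + (-4)*(2) + (9)*(-15) = -149
  (PQ)[2][2] = (3)*(-15) + (-4)*(15) + (9)*(1) = -96
PQ =
[       68       131       -39 ]
[     -210      -112      -159 ]
[     -158      -149       -96 ]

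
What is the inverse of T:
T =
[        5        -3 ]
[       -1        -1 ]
det(T) = -8
T⁻¹ =
[      1/8      -3/8 ]
[     -1/8      -5/8 ]

For a 2×2 matrix T = [[a, b], [c, d]] with det(T) ≠ 0, T⁻¹ = (1/det(T)) * [[d, -b], [-c, a]].
det(T) = (5)*(-1) - (-3)*(-1) = -5 - 3 = -8.
T⁻¹ = (1/-8) * [[-1, 3], [1, 5]].
Dividing each entry by -8 and reducing:
T⁻¹ =
[      1/8      -3/8 ]
[     -1/8      -5/8 ]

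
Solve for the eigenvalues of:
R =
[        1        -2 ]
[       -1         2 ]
λ = 0, 3

Solve det(R - λI) = 0. For a 2×2 matrix the characteristic equation is λ² - (trace)λ + det = 0.
trace(R) = a + d = 1 + 2 = 3.
det(R) = a*d - b*c = (1)*(2) - (-2)*(-1) = 2 - 2 = 0.
Characteristic equation: λ² - (3)λ + (0) = 0.
Discriminant = (3)² - 4*(0) = 9 - 0 = 9.
λ = (3 ± √9) / 2 = (3 ± 3) / 2 = 0, 3.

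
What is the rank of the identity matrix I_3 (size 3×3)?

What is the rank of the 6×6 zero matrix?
rank(I_3) = 3, rank(0) = 0

The identity I_3 has 3 columns that are the standard basis vectors e_1, …, e_3. These are linearly independent, so all 3 columns are pivots and rank(I_3) = 3.
The 6×6 zero matrix has every entry zero, so every row is the zero row and there are no pivots; rank(0) = 0.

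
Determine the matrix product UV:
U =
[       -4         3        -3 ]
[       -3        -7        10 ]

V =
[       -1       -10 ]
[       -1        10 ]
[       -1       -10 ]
UV =
[        4       100 ]
[        0      -140 ]

Matrix multiplication: (UV)[i][j] = sum over k of U[i][k] * V[k][j].
  (UV)[0][0] = (-4)*(-1) + (3)*(-1) + (-3)*(-1) = 4
  (UV)[0][1] = (-4)*(-10) + (3)*(10) + (-3)*(-10) = 100
  (UV)[1][0] = (-3)*(-1) + (-7)*(-1) + (10)*(-1) = 0
  (UV)[1][1] = (-3)*(-10) + (-7)*(10) + (10)*(-10) = -140
UV =
[        4       100 ]
[        0      -140 ]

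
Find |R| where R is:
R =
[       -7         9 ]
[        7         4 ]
det(R) = -91

For a 2×2 matrix [[a, b], [c, d]], det = a*d - b*c.
det(R) = (-7)*(4) - (9)*(7) = -28 - 63 = -91.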